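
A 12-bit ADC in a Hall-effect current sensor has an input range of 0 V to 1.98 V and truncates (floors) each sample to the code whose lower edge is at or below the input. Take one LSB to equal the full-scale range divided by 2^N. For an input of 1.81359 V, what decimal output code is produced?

3751

V_FS = 1.98 V. LSB = 1.98 V / 2^12 ≈ 483.4 µV.
code = ⌊(V_in − V_min)/LSB⌋ = ⌊(V_in − V_min) × 2^12 / range⌋
     = ⌊(1.81359 − (0)) × 4096 / 1.98⌋ = ⌊1.81359 × 4096/1.98⌋
     = ⌊3751.750⌋ = 3751.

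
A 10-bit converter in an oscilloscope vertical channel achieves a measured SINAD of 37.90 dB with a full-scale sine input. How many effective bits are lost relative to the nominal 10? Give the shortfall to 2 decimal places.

N_eff = (37.90 − 1.76)/6.02 = 6.0033 bits.
Shortfall = 10 − 6.0033 = 3.9967 bits.

4.00 bits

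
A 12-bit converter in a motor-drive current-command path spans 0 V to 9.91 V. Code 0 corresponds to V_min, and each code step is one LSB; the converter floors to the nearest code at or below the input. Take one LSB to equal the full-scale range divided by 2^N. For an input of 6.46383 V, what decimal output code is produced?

2671

Range is 9.91 V. LSB = 9.91 V / 2^12 ≈ 2.419 mV.
code = ⌊(V_in − V_min)/LSB⌋ = ⌊(V_in − V_min) × 2^12 / range⌋
     = ⌊(6.46383 − (0)) × 4096 / 9.91⌋ = ⌊6.46383 × 4096/9.91⌋
     = ⌊2671.629⌋ = 2671.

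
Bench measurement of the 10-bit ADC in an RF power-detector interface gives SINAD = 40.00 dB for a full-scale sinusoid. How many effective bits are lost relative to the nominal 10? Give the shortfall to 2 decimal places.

3.65 bits

N_eff = (40.00 − 1.76)/6.02 = 6.3522 bits.
Shortfall = 10 − 6.3522 = 3.6478 bits.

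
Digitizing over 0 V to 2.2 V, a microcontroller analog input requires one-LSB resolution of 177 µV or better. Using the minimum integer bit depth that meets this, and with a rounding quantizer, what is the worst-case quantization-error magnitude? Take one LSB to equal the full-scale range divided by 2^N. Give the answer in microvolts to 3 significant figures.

67.1 µV

Span = 2.2 V.
Required number of levels: 2.2/177 µV = 12429; smallest N with 2^N ≥ that is 14.
LSB = 2.2 V / 2^14 = 134.28 µV.
Max error for round-to-nearest is LSB/2 = 67.1 µV.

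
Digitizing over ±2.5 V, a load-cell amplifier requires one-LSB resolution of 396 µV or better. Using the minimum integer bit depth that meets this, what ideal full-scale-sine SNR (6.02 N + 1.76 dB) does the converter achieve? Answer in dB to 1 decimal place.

Span: 2.5 V − (-2.5 V) = 5 V.
5 V / 396 µV = 12630. Since 2^13 = 8192 and 2^14 = 16384, N = 14.
Ideal SNR at N = 14: 6.02·14 + 1.76 = 86.0 dB.

86.0 dB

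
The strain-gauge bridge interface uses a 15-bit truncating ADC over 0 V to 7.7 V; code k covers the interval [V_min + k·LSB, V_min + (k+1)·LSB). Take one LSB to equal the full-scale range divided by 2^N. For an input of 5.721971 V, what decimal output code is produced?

24350

Full-scale range = 7.7 V. LSB = 7.7 V / 2^15 ≈ 235.0 µV.
(V_in − V_min) × 2^15/range = (5.721971 − (0)) × 32768/7.7 = 24350.331.
Floor → code = 24350.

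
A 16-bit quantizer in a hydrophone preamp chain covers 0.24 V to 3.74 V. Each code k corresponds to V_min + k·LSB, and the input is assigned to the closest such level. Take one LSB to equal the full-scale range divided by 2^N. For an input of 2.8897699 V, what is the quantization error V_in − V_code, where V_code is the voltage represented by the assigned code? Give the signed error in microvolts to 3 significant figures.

Full-scale range = 3.74 V − (0.24 V) = 3.5 V. LSB = 3.5 V / 2^16 ≈ 53.41 µV.
Position in LSBs: (2.8897699 − (0.24)) × 65536/3.5 = 49615.8058; rounding gives k = 49616.
V_code = V_min + k × range/2^16 = 0.24 + 49616 × 3.5/65536 = 2.8897802734 V.
e = 2.8897699 − (2.8897802734) = −10.4 µV.

−10.4 µV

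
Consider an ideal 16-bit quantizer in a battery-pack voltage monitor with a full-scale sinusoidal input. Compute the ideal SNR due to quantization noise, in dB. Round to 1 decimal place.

For an ideal N-bit converter with full-scale sine input, SNR = 6.02 N + 1.76 dB. SNR = 6.02 × 16 + 1.76 = 96.32 + 1.76 = 98.08 dB.

98.1 dB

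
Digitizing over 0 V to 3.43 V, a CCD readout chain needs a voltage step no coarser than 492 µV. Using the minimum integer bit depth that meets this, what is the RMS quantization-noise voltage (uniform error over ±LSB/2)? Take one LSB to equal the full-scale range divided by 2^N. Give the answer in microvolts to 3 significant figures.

121 µV

Span = 3.43 V.
Required number of levels: 3.43/492 µV = 6971.5; smallest N with 2^N ≥ that is 13.
Step size = 3.43/8192 V = 418.70 µV.
σ_q = LSB/√12 = 418.70 µV/3.4641 = 121 µV.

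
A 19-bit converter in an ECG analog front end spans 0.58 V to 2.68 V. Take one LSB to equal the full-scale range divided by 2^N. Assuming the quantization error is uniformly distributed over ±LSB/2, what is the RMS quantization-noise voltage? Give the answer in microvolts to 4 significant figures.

1.156 µV

Full-scale range = 2.68 V − (0.58 V) = 2.1 V.
LSB = 2.1 V ÷ 2^19 = 2.1/524288 V = 4.00543 µV.
σ_q = LSB/√12 = 4.00543 µV/3.4641 = 1.156 µV.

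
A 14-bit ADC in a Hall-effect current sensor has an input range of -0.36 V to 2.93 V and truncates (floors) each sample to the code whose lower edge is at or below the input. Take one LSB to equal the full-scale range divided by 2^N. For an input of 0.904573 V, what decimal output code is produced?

Span: 2.93 V − (-0.36 V) = 3.29 V. LSB = 3.29 V / 2^14 ≈ 200.8 µV.
V_in − V_min = 0.904573 − (-0.36) = 1.264573 V.
Divide by LSB: 1.264573 × 16384/3.29 = 6297.4967.
Truncating gives code 6297.

6297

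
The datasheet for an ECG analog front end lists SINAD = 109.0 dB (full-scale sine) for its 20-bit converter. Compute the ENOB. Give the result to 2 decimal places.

ENOB = (SINAD − 1.76) / 6.02 = (109.0 − 1.76) / 6.02 = 107.24 / 6.02 = 17.8140.

17.81 bits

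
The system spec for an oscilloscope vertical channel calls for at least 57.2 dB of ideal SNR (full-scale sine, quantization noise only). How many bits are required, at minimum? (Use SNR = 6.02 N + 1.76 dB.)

10 bits

N ≥ (57.2 − 1.76)/6.02 = 9.209 → N_min = 10.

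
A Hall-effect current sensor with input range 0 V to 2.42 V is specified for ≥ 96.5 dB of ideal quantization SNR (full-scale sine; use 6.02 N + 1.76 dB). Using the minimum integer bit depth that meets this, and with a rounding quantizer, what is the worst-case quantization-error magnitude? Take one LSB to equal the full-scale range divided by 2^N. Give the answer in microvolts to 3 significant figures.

18.5 µV

Range is 2.42 V.
N ≥ (96.5 − 1.76)/6.02 = 15.738 → N_min = 16.
Step size = 2.42/65536 V = 36.926 µV.
|e|_max = LSB/2 = 18.5 µV.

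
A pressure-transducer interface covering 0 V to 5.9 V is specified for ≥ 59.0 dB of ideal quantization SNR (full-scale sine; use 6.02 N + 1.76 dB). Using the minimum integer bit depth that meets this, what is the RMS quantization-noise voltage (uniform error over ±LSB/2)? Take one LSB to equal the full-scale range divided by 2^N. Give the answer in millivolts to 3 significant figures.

1.66 mV

Full-scale range = 5.9 V.
6.02 N + 1.76 ≥ 59.0 gives N ≥ 9.508, so the minimum integer is 10.
LSB = 5.9 V / 2^10 = 5.7617 mV.
σ_q = LSB/√12 = 5.7617 mV/3.4641 = 1.66 mV.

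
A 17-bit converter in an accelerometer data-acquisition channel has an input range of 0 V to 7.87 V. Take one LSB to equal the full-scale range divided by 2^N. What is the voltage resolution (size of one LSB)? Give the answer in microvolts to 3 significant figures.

V_FS = 7.87 V.
2^17 = 131072 levels.
LSB = 7.87 V ÷ 2^17 = 7.87/131072 V = 60.0 µV.

60.0 µV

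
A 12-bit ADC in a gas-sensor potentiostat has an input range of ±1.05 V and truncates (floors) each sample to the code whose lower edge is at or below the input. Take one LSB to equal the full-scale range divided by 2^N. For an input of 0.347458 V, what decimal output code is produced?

Full-scale range = 1.05 V − (-1.05 V) = 2.1 V. LSB = 2.1 V / 2^12 ≈ 0.5127 mV.
code = ⌊(V_in − V_min)/LSB⌋ = ⌊(V_in − V_min) × 2^12 / range⌋
     = ⌊(0.347458 − (-1.05)) × 4096 / 2.1⌋ = ⌊1.397458 × 4096/2.1⌋
     = ⌊2725.709⌋ = 2725.

2725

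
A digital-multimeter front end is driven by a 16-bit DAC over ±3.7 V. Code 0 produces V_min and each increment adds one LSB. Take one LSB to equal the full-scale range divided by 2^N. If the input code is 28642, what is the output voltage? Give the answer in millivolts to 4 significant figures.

-465.9 mV

Full-scale range = 3.7 V − (-3.7 V) = 7.4 V. LSB = 7.4 V / 2^16.
Output = V_min + (28642/65536) × range = -3.7 + 0.437042 × 7.4 V
      = -3.7 V + 3.23411 V = -0.465887 V.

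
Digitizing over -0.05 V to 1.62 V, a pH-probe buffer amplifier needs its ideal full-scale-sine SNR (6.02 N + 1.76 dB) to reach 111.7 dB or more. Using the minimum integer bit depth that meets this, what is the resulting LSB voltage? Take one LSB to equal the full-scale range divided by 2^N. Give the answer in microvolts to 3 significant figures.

3.19 µV

Range = 1.62 − (-0.05) = 1.67 V.
Required N = ⌈(111.7 − 1.76)/6.02⌉ = ⌈18.262⌉ = 19.
Step size = 1.67/524288 V = 3.19 µV.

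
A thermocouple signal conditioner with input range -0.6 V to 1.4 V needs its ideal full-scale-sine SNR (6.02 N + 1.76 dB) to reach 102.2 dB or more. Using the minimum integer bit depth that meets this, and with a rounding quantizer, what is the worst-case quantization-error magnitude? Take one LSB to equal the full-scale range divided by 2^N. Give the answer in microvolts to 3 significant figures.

7.63 µV

The full-scale span is 1.4 − (-0.6) = 2 V.
Solving 6.02 N ≥ 102.2 − 1.76: N ≥ 16.684. Round up → N = 17.
One LSB is 2 V / 131072 = 15.259 µV.
Max error for round-to-nearest is LSB/2 = 7.63 µV.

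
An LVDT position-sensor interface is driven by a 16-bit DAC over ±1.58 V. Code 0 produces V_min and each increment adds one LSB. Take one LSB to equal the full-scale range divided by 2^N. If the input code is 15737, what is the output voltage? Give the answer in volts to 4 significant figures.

Range = 1.58 − (-1.58) = 3.16 V. LSB = 3.16 V / 2^16.
V_out = V_min + code × LSB = -1.58 V + 15737 × 3.16 V / 65536
      = -1.58 V + 0.758803 V = -0.821197 V.

-0.8212 V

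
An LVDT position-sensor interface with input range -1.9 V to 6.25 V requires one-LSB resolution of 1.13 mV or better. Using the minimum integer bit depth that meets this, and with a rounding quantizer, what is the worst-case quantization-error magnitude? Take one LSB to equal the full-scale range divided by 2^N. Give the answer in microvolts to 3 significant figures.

Range = 6.25 − (-1.9) = 8.15 V.
Required number of levels: 8.15/1.13 mV = 7212.4; smallest N with 2^N ≥ that is 13.
One LSB is 8.15 V / 8192 = 0.99487 mV.
Max error for round-to-nearest is LSB/2 = 497 µV.

497 µV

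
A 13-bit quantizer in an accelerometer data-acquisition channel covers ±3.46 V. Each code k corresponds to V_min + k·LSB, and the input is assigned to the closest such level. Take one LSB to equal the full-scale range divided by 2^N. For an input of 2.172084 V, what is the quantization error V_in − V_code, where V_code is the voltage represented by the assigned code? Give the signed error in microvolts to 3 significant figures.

The full-scale span is 3.46 − (-3.46) = 6.92 V. LSB = 6.92 V / 2^13 ≈ 0.8447 mV.
Position in LSBs: (2.172084 − (-3.46)) × 8192/6.92 = 6667.3457; rounding gives k = 6667.
V_code = -3.46 + (6667/8192) × 6.92 = 2.171791992 V.
V_in − V_code = 2.172084 − (2.171791992) = +292 µV.

+292 µV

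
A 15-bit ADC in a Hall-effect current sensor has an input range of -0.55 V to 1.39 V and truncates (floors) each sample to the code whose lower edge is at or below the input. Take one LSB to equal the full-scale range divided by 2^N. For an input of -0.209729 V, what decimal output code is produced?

Span: 1.39 V − (-0.55 V) = 1.94 V. LSB = 1.94 V / 2^15 ≈ 59.20 µV.
V_in − V_min = -0.209729 − (-0.55) = 0.340271 V.
Divide by LSB: 0.340271 × 32768/1.94 = 5747.4227.
Truncating gives code 5747.

5747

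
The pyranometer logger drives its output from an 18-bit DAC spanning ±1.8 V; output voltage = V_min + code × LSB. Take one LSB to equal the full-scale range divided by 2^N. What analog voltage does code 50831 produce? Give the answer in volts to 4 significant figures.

Span: 1.8 V − (-1.8 V) = 3.6 V. LSB = 3.6 V / 2^18.
Output = V_min + (50831/262144) × range = -1.8 + 0.193905 × 3.6 V
      = -1.8 + 0.698058 = -1.10194 V.

-1.102 V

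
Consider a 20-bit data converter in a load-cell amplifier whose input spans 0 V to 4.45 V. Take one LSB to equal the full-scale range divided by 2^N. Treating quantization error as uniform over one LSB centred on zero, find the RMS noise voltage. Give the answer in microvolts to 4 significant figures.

1.225 µV

Span = 4.45 V.
LSB = 4.45 V ÷ 2^20 = 4.45/1048576 V = 4.24385 µV.
For a uniform distribution on [−LSB/2, +LSB/2], V_rms = LSB/√12 = 4.24385 µV/3.4641 = 1.225 µV.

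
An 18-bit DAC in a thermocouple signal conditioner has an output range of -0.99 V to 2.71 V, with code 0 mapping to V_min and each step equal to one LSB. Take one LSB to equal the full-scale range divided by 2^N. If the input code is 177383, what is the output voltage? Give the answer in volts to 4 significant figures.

Range = 2.71 − (-0.99) = 3.7 V. LSB = 3.7 V / 2^18.
Output = V_min + (177383/262144) × range = -0.99 + 0.676662 × 3.7 V
      = -0.99 V + 2.50365 V = 1.51365 V.

1.514 V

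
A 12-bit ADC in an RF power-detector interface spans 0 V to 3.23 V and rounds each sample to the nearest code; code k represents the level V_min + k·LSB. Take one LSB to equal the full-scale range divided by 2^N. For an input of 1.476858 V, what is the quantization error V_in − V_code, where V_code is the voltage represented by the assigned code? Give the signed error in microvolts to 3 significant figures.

−142 µV

V_FS = 3.23 V. LSB = 3.23 V / 2^12 ≈ 0.7886 mV.
(V_in − V_min)/LSB = (1.476858 − (0)) × 4096/3.23 = 1872.8205 → nearest code k = 1873.
V_code = 0 + (1873/4096) × 3.23 = 1.476999512 V.
Error = V_in − V_code = 1.476858 − (1.476999512) = −142 µV.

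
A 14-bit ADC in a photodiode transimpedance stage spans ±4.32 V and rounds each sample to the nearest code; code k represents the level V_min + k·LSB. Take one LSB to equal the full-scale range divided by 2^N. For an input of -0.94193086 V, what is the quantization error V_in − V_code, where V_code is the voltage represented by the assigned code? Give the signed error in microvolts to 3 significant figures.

−94.9 µV

Span: 4.32 V − (-4.32 V) = 8.64 V. LSB = 8.64 V / 2^14 ≈ 0.5273 mV.
Position in LSBs: (-0.94193086 − (-4.32)) × 16384/8.64 = 6405.8200; rounding gives k = 6406.
V_code = -4.32 + (6406/16384) × 8.64 = -0.94183593750 V.
V_in − V_code = -0.94193086 − (-0.94183593750) = −94.9 µV.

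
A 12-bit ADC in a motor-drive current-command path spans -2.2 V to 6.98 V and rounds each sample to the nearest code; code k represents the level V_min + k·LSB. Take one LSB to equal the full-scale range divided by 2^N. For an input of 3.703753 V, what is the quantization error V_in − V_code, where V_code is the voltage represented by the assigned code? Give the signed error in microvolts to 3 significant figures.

Range = 6.98 − (-2.2) = 9.18 V. LSB = 9.18 V / 2^12 ≈ 2.241 mV.
Position in LSBs: (3.703753 − (-2.2)) × 4096/9.18 = 2634.1800; rounding gives k = 2634.
V_code = -2.2 + (2634/4096) × 9.18 = 3.703349609 V.
Error = V_in − V_code = 3.703753 − (3.703349609) = +403 µV.

+403 µV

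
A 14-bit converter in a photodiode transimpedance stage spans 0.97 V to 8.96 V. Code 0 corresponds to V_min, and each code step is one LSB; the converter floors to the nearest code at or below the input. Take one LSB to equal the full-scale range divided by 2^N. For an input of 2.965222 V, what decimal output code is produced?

4091

Full-scale range = 8.96 V − (0.97 V) = 7.99 V. LSB = 7.99 V / 2^14 ≈ 487.7 µV.
(V_in − V_min) × 2^14/range = (2.965222 − (0.97)) × 16384/7.99 = 4091.329.
Floor → code = 4091.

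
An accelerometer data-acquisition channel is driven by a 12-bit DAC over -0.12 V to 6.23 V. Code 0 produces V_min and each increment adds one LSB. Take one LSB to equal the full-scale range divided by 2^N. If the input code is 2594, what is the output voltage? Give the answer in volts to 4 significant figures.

3.901 V

The full-scale span is 6.23 − (-0.12) = 6.35 V. LSB = 6.35 V / 2^12.
V_out = -0.12 + 2594 × (6.35/4096) V
      = -0.12 V + 4.02146 V = 3.90146 V.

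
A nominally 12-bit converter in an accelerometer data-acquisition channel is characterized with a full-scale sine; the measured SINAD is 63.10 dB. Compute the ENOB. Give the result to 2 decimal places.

ENOB = (SINAD − 1.76) / 6.02 = (63.10 − 1.76) / 6.02 = 61.34 / 6.02 = 10.1894.

10.19 bits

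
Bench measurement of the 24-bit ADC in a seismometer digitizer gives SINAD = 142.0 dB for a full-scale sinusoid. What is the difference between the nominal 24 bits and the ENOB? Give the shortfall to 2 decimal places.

0.70 bits

N_eff = (142.0 − 1.76)/6.02 = 23.2957 bits.
Lost resolution: 24 − 23.2957 = 0.7043 bits.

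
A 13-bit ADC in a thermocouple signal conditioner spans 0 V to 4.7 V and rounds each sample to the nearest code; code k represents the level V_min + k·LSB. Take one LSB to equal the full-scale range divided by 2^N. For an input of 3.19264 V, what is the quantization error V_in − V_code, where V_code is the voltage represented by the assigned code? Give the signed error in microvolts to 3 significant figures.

V_FS = 4.7 V. LSB = 4.7 V / 2^13 ≈ 0.5737 mV.
(3.19264 − (0)) / LSB = 3.19264 × 8192/4.7 = 5564.7036. Nearest integer: k = 5565.
Reconstructed level: 0 + 5565 × 4.7/8192 V = 3.192810059 V.
V_in − V_code = 3.19264 − (3.192810059) = −170 µV.

−170 µV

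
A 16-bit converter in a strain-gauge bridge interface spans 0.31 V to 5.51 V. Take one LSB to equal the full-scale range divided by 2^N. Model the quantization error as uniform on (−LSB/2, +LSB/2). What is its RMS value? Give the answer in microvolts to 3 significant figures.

Full-scale range = 5.51 V − (0.31 V) = 5.2 V.
One LSB is 5.2 V / 65536 = 79.346 µV.
RMS of a uniform error over width LSB is LSB/√12 = 22.9 µV.

22.9 µV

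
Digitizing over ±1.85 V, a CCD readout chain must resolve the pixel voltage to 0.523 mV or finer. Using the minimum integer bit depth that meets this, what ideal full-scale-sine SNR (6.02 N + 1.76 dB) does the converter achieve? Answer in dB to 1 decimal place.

Range = 1.85 − (-1.85) = 3.7 V.
Levels needed ≥ 3.7/0.523 mV = 7075. 2^13 = 8192 suffices, so N_min = 13.
6.02(13) + 1.76 = 80.02 dB.

80.0 dB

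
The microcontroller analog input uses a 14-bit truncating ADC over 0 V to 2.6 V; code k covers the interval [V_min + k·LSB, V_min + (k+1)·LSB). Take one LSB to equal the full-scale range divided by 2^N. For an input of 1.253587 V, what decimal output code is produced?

7899

Full-scale range = 2.6 V. LSB = 2.6 V / 2^14 ≈ 158.7 µV.
code = ⌊(V_in − V_min)/LSB⌋ = ⌊(V_in − V_min) × 2^14 / range⌋
     = ⌊(1.253587 − (0)) × 16384 / 2.6⌋ = ⌊1.253587 × 16384/2.6⌋
     = ⌊7899.527⌋ = 7899.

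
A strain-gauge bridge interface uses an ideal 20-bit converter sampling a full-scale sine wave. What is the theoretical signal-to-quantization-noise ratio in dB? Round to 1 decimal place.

122.2 dB

6.02(20) + 1.76 = 120.40 + 1.76 = 122.16 dB.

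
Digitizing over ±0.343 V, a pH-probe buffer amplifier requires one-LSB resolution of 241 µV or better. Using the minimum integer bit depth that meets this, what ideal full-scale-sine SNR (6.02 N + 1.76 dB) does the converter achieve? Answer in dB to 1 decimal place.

The full-scale span is 0.343 − (-0.343) = 0.686 V.
0.686 V / 241 µV = 2846. Since 2^11 = 2048 and 2^12 = 4096, N = 12.
SNR = 6.02 × 12 + 1.76 = 74.00 dB.

74.0 dB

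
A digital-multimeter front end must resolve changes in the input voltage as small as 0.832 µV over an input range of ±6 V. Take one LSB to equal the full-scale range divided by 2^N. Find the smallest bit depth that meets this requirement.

Full-scale range = 6 V − (-6 V) = 12 V.
Levels needed ≥ 12/0.832 µV = 1.442e7. 2^24 = 16777216 suffices, so N_min = 24.

24 bits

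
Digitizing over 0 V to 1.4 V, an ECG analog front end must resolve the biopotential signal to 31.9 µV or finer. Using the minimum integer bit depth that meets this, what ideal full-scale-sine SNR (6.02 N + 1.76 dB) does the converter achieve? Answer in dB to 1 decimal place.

98.1 dB

Full-scale range = 1.4 V.
1.4 V / 31.9 µV = 43890. Since 2^15 = 32768 and 2^16 = 65536, N = 16.
SNR = 6.02 × 16 + 1.76 = 98.08 dB.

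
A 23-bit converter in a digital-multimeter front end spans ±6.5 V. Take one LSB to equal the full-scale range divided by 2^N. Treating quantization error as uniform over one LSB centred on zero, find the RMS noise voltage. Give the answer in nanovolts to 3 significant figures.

447 nV

The full-scale span is 6.5 − (-6.5) = 13 V.
One LSB is 13 V / 8388608 = 1.5497 µV.
RMS of a uniform error over width LSB is LSB/√12 = 447 nV.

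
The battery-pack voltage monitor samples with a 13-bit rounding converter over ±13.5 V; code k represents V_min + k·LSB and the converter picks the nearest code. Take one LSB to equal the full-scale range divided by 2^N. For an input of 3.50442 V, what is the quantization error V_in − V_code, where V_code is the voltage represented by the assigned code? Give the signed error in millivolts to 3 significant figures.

Range = 13.5 − (-13.5) = 27 V. LSB = 27 V / 2^13 ≈ 3.296 mV.
(V_in − V_min)/LSB = (3.50442 − (-13.5)) × 8192/27 = 5159.2670 → nearest code k = 5159.
Reconstructed level: -13.5 + 5159 × 27/8192 V = 3.503540039 V.
V_in − V_code = 3.50442 − (3.503540039) = +0.880 mV.

+0.880 mV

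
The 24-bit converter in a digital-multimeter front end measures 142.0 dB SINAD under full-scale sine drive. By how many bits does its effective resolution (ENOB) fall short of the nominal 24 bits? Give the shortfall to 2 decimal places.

0.70 bits

Effective bits = (142.0 − 1.76)/6.02 = 23.2957.
24 − 23.2957 = 0.70 bits below nominal.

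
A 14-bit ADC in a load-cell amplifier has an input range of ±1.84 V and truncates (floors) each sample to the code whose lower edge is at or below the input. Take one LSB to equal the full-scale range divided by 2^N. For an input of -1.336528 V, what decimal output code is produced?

2241

Full-scale range = 1.84 V − (-1.84 V) = 3.68 V. LSB = 3.68 V / 2^14 ≈ 224.6 µV.
code = ⌊(V_in − V_min)/LSB⌋ = ⌊(V_in − V_min) × 2^14 / range⌋
     = ⌊(-1.336528 − (-1.84)) × 16384 / 3.68⌋ = ⌊0.503472 × 16384/3.68⌋
     = ⌊2241.545⌋ = 2241.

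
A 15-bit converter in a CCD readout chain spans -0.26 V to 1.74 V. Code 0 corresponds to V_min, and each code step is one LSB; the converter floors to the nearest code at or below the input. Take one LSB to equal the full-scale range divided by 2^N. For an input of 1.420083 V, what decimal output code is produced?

Full-scale range = 1.74 V − (-0.26 V) = 2 V. LSB = 2 V / 2^15 ≈ 61.04 µV.
(V_in − V_min) × 2^15/range = (1.420083 − (-0.26)) × 32768/2 = 27526.480.
Floor → code = 27526.

27526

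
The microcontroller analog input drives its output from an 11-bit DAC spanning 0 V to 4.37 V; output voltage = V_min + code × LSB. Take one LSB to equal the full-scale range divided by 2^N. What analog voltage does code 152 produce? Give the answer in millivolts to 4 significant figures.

324.3 mV

Range is 4.37 V. LSB = 4.37 V / 2^11.
Output = V_min + (152/2048) × range = 0 + 0.0742188 × 4.37 V
      = 0 V + 0.324336 V = 0.324336 V.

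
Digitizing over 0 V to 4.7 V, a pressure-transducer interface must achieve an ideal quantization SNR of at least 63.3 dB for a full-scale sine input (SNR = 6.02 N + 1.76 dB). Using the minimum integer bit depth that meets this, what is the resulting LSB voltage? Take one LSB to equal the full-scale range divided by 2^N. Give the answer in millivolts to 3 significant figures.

2.29 mV

Span = 4.7 V.
N ≥ (63.3 − 1.76)/6.02 = 10.223 → N_min = 11.
One LSB is 4.7 V / 2048 = 2.29 mV.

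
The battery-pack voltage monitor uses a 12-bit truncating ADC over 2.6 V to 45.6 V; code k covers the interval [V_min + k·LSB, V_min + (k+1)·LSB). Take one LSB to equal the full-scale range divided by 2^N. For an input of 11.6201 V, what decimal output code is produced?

Span: 45.6 V − (2.6 V) = 43 V. LSB = 43 V / 2^12 ≈ 10.50 mV.
V_in − V_min = 11.6201 − (2.6) = 9.0201 V.
Divide by LSB: 9.0201 × 4096/43 = 859.2170.
Truncating gives code 859.

859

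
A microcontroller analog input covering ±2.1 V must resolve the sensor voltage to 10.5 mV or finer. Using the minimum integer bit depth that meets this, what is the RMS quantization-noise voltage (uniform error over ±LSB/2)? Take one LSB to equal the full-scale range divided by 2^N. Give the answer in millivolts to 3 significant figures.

2.37 mV

Full-scale range = 2.1 V − (-2.1 V) = 4.2 V.
Required number of levels: 4.2/10.5 mV = 400.00; smallest N with 2^N ≥ that is 9.
One LSB is 4.2 V / 512 = 8.2031 mV.
σ_q = LSB/√12 = 8.2031 mV/3.4641 = 2.37 mV.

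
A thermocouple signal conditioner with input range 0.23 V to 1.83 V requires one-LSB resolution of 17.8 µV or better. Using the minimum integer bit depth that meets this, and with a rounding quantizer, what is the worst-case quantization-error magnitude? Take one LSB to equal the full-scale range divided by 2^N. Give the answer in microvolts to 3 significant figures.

Span: 1.83 V − (0.23 V) = 1.6 V.
Need 2^N ≥ 1.6 V / 17.8 µV = 89890 → N_min = 17.
Step size = 1.6/131072 V = 12.207 µV.
Half an LSB is 6.10 µV.

6.10 µV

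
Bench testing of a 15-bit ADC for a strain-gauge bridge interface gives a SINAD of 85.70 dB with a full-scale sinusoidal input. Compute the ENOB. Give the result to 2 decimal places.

(85.70 − 1.76) / 6.02 = 83.94/6.02 = 13.9435 effective bits.

13.94 bits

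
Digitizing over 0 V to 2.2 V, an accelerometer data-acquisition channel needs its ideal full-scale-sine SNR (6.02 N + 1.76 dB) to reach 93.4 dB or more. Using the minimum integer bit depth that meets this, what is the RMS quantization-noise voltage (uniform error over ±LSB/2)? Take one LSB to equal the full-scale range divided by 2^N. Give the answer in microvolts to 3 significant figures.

9.69 µV

Range is 2.2 V.
Required N = ⌈(93.4 − 1.76)/6.02⌉ = ⌈15.223⌉ = 16.
LSB = 2.2 V / 2^16 = 33.569 µV.
V_rms = LSB/√12 = 9.69 µV.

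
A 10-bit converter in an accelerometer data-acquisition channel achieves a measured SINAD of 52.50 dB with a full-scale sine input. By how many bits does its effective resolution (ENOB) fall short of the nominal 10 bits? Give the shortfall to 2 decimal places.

1.57 bits

N_eff = (52.50 − 1.76)/6.02 = 8.4286 bits.
10 − 8.4286 = 1.57 bits below nominal.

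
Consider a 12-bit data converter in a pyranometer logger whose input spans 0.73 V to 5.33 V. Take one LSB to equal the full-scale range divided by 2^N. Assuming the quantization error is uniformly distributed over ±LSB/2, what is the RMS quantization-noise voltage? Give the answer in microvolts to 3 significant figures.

324 µV

Span: 5.33 V − (0.73 V) = 4.6 V.
LSB = 4.6 V ÷ 2^12 = 4.6/4096 V = 1.1230 mV.
RMS of a uniform error over width LSB is LSB/√12 = 324 µV.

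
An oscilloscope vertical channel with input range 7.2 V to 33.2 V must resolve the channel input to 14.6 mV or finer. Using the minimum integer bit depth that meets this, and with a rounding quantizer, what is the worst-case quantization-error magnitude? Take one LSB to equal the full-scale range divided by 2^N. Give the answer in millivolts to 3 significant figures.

Full-scale range = 33.2 V − (7.2 V) = 26 V.
Required number of levels: 26/14.6 mV = 1780.8; smallest N with 2^N ≥ that is 11.
LSB = 26 V ÷ 2^11 = 26/2048 V = 12.695 mV.
|e|_max = LSB/2 = 6.35 mV.

6.35 mV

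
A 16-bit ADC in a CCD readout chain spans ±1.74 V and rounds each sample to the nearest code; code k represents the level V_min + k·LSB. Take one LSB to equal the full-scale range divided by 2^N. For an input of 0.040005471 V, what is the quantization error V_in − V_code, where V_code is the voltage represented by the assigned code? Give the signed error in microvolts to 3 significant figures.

+20.7 µV

Span: 1.74 V − (-1.74 V) = 3.48 V. LSB = 3.48 V / 2^16 ≈ 53.10 µV.
(V_in − V_min)/LSB = (0.040005471 − (-1.74)) × 65536/3.48 = 33521.3904 → nearest code k = 33521.
V_code = V_min + k × range/2^16 = -1.74 + 33521 × 3.48/65536 = 0.039984741211 V.
V_in − V_code = 0.040005471 − (0.039984741211) = +20.7 µV.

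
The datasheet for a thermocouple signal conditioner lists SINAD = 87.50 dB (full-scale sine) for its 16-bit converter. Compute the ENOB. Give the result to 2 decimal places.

14.24 bits

ENOB = (SINAD − 1.76) / 6.02 = (87.50 − 1.76) / 6.02 = 85.74 / 6.02 = 14.2425.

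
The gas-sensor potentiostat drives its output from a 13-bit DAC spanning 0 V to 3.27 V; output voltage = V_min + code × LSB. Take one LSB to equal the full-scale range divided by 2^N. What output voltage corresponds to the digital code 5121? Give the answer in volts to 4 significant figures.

2.044 V

Full-scale range = 3.27 V. LSB = 3.27 V / 2^13.
Output = V_min + (5121/8192) × range = 0 + 0.625122 × 3.27 V
      = 0 V + 2.04415 V = 2.04415 V.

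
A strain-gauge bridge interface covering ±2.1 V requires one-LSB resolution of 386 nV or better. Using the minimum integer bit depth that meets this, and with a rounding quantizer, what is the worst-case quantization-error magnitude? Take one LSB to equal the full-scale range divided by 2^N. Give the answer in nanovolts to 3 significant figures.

125 nV

Full-scale range = 2.1 V − (-2.1 V) = 4.2 V.
Need 2^N ≥ 4.2 V / 386 nV = 1.088e7 → N_min = 24.
One LSB is 4.2 V / 16777216 = 250.34 nV.
|e|_max = LSB/2 = 125 nV.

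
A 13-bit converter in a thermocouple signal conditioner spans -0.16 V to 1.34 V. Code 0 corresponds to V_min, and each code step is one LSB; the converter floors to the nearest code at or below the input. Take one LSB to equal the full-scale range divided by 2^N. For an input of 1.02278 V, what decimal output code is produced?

The full-scale span is 1.34 − (-0.16) = 1.5 V. LSB = 1.5 V / 2^13 ≈ 183.1 µV.
V_in − V_min = 1.02278 − (-0.16) = 1.18278 V.
Divide by LSB: 1.18278 × 8192/1.5 = 6459.5558.
Truncating gives code 6459.

6459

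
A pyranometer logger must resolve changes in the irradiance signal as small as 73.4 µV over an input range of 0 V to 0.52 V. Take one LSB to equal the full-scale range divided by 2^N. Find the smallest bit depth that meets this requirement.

Range is 0.52 V.
Need 2^N ≥ 0.52 V / 73.4 µV = 7084 → N_min = 13.

13 bits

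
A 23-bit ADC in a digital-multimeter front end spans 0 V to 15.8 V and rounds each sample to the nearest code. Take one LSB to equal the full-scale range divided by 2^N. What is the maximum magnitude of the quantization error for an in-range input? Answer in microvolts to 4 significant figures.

Full-scale range = 15.8 V.
One LSB is 15.8 V / 8388608 = 1.88351 µV.
|e|_max = LSB/2 = 0.9418 µV.

0.9418 µV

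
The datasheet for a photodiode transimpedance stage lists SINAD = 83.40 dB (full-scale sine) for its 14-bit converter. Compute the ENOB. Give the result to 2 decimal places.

(83.40 − 1.76) / 6.02 = 81.64/6.02 = 13.5615 effective bits.

13.56 bits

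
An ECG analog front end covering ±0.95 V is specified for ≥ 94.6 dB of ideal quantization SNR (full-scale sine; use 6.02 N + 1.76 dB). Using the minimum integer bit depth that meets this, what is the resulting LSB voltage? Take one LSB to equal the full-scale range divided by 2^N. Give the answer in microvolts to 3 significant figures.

The full-scale span is 0.95 − (-0.95) = 1.9 V.
N ≥ (94.6 − 1.76)/6.02 = 15.422 → N_min = 16.
LSB = 1.9 V ÷ 2^16 = 1.9/65536 V = 29.0 µV.

29.0 µV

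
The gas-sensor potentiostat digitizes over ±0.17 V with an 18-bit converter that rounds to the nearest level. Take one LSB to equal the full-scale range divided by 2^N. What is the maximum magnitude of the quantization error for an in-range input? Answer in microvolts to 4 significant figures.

0.6485 µV

The full-scale span is 0.17 − (-0.17) = 0.34 V.
One LSB is 0.34 V / 262144 = 1.29700 µV.
A rounding quantizer has |error| ≤ LSB/2 = 0.6485 µV.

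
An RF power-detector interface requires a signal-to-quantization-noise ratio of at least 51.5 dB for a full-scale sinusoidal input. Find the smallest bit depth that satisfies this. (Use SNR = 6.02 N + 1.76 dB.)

9 bits

Solving 6.02 N ≥ 51.5 − 1.76: N ≥ 8.262. Round up → N = 9.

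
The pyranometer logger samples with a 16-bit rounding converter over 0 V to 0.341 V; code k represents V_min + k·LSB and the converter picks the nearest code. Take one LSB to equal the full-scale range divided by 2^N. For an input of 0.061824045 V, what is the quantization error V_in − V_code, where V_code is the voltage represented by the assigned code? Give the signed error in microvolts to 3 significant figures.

Span = 0.341 V. LSB = 0.341 V / 2^16 ≈ 5.203 µV.
(V_in − V_min)/LSB = (0.061824045 − (0)) × 65536/0.341 = 11881.8200 → nearest code k = 11882.
V_code = V_min + k × range/2^16 = 0 + 11882 × 0.341/65536 = 0.061824981689 V.
Error = V_in − V_code = 0.061824045 − (0.061824981689) = −0.937 µV.

−0.937 µV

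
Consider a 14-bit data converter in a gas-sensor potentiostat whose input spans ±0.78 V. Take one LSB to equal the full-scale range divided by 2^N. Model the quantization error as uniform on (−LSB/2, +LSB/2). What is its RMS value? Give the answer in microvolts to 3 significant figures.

Span: 0.78 V − (-0.78 V) = 1.56 V.
LSB = 1.56 V ÷ 2^14 = 1.56/16384 V = 95.215 µV.
RMS of a uniform error over width LSB is LSB/√12 = 27.5 µV.

27.5 µV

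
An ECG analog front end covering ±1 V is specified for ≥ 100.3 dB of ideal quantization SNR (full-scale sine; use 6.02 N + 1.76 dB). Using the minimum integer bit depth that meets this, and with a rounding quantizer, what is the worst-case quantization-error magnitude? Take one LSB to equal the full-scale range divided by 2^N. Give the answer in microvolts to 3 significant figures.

7.63 µV

Range = 1 − (-1) = 2 V.
Solving 6.02 N ≥ 100.3 − 1.76: N ≥ 16.369. Round up → N = 17.
Step size = 2/131072 V = 15.259 µV.
|e|_max = LSB/2 = 7.63 µV.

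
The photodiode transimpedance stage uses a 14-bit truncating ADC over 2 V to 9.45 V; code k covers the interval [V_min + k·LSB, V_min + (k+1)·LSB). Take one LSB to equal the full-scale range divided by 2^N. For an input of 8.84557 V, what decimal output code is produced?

Range = 9.45 − (2) = 7.45 V. LSB = 7.45 V / 2^14 ≈ 454.7 µV.
(V_in − V_min) × 2^14/range = (8.84557 − (2)) × 16384/7.45 = 15054.741.
Floor → code = 15054.

15054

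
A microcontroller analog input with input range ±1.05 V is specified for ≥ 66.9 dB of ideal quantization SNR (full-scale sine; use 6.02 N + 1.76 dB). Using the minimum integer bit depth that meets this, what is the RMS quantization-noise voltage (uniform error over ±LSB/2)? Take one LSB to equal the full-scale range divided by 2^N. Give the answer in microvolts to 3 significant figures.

296 µV

Range = 1.05 − (-1.05) = 2.1 V.
N ≥ (66.9 − 1.76)/6.02 = 10.821 → N_min = 11.
One LSB is 2.1 V / 2048 = 1.0254 mV.
V_rms = LSB/√12 = 296 µV.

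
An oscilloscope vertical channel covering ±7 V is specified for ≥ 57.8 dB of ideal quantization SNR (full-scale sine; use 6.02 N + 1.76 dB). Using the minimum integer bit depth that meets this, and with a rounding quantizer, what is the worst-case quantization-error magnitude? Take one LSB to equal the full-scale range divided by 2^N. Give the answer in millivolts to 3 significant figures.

The full-scale span is 7 − (-7) = 14 V.
N ≥ (57.8 − 1.76)/6.02 = 9.309 → N_min = 10.
LSB = 14 V ÷ 2^10 = 14/1024 V = 13.672 mV.
|e|_max = LSB/2 = 6.84 mV.

6.84 mV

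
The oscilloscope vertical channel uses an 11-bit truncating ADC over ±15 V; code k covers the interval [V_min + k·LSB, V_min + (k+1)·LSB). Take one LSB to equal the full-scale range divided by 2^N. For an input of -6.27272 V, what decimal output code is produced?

Full-scale range = 15 V − (-15 V) = 30 V. LSB = 30 V / 2^11 ≈ 14.65 mV.
code = ⌊(V_in − V_min)/LSB⌋ = ⌊(V_in − V_min) × 2^11 / range⌋
     = ⌊(-6.27272 − (-15)) × 2048 / 30⌋ = ⌊8.72728 × 2048/30⌋
     = ⌊595.782⌋ = 595.

595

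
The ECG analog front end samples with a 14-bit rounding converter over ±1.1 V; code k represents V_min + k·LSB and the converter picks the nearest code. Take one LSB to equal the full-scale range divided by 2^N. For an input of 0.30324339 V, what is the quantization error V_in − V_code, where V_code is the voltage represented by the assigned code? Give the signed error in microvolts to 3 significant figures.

The full-scale span is 1.1 − (-1.1) = 2.2 V. LSB = 2.2 V / 2^14 ≈ 134.3 µV.
(V_in − V_min)/LSB = (0.30324339 − (-1.1)) × 16384/2.2 = 10450.3362 → nearest code k = 10450.
V_code = -1.1 + (10450/16384) × 2.2 = 0.30319824219 V.
V_in − V_code = 0.30324339 − (0.30319824219) = +45.1 µV.

+45.1 µV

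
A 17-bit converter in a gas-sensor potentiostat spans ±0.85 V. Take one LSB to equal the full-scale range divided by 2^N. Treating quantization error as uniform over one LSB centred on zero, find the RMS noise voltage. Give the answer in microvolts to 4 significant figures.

3.744 µV

The full-scale span is 0.85 − (-0.85) = 1.7 V.
Step size = 1.7/131072 V = 12.9700 µV.
σ_q = LSB/√12 = 12.9700 µV/3.4641 = 3.744 µV.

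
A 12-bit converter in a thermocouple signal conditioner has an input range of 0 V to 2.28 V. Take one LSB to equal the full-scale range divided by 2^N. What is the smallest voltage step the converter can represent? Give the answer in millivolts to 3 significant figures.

0.557 mV

V_FS = 2.28 V.
2^12 = 4096 levels.
Step size = 2.28/4096 V = 0.557 mV.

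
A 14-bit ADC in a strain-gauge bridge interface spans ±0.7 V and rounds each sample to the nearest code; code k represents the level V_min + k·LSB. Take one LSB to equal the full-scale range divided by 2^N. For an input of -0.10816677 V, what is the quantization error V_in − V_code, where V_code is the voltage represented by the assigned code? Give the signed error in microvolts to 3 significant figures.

+11.9 µV

Full-scale range = 0.7 V − (-0.7 V) = 1.4 V. LSB = 1.4 V / 2^14 ≈ 85.45 µV.
(V_in − V_min)/LSB = (-0.10816677 − (-0.7)) × 16384/1.4 = 6926.1397 → nearest code k = 6926.
V_code = V_min + k × range/2^14 = -0.7 + 6926 × 1.4/16384 = -0.10817871094 V.
e = -0.10816677 − (-0.10817871094) = +11.9 µV.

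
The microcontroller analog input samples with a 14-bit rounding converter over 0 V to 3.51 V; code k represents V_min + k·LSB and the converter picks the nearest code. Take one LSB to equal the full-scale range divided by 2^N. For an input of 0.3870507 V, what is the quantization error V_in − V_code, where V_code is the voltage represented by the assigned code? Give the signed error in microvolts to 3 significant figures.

Span = 3.51 V. LSB = 3.51 V / 2^14 ≈ 214.2 µV.
Position in LSBs: (0.3870507 − (0)) × 16384/3.51 = 1806.6777; rounding gives k = 1807.
Reconstructed level: 0 + 1807 × 3.51/16384 V = 0.38711975098 V.
Error = V_in − V_code = 0.3870507 − (0.38711975098) = −69.1 µV.

−69.1 µV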